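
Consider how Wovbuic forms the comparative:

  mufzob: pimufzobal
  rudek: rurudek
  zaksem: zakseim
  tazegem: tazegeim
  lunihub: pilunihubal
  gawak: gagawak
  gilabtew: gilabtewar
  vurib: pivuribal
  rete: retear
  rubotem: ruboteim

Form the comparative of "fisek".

rudek and zaksem both have last vowel 'e' yet inflect differently (rurudek, zakseim), so the last vowel is not what conditions the rule; the final letter is.
"fisek" ends in -k. The stems ending in -k (gawak → gagawak, rudek → rurudek) repeat the first consonant+vowel as a prefix.
So fisek → fifisek.

fifisek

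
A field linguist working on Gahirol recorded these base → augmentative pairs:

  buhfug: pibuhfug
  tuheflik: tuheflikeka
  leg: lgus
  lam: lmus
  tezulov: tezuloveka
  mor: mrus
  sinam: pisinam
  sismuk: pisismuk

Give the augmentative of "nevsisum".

nevsisumeka

leg and buhfug both end in -g yet inflect differently (lgus, pibuhfug), so the final letter is not what conditions the rule; the number of vowels is.
"nevsisum" has 3 vowels. The stems with 3 vowels (tezulov → tezuloveka, tuheflik → tuheflikeka) add -eka.
The other patterns: stems with 1 vowel delete the last vowel and add -us; stems with 2 vowels add the prefix pi-.
So nevsisum → nevsisumeka.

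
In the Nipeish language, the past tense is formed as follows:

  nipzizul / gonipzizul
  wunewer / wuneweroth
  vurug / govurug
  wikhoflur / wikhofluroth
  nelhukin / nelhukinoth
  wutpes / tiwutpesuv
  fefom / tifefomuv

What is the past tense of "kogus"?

tikogusuv

wunewer and wutpes both have last vowel 'e' yet inflect differently (wuneweroth, tiwutpesuv), so the last vowel is not what conditions the rule; the final letter is.
"kogus" ends in -s. The one such stem in the data (wutpes → tiwutpesuv) adds ti- … -uv around the stem, so the same rule applies.
So kogus → tikogusuv.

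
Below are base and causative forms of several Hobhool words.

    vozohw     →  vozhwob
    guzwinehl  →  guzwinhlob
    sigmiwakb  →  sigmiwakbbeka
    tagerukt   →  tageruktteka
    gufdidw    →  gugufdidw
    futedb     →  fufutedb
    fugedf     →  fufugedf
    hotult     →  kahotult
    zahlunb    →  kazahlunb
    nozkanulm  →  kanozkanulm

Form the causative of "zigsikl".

zigsiklleka

vozohw and gufdidw both end in -w yet inflect differently (vozhwob, gugufdidw), so the final letter is not what conditions the rule; the second-to-last letter is.
"zigsikl" has second-to-last letter 'k'. The stems whose second-to-last letter is 'k' (sigmiwakb → sigmiwakbbeka, tagerukt → tageruktteka) double the final consonant and add -eka.
The other patterns: stems whose second-to-last letter is 'h' delete the last vowel and add -ob; stems whose second-to-last letter is 'd' repeat the first consonant+vowel as a prefix; stems whose second-to-last letter is 'l' or 'n' add the prefix ka-.
So zigsikl → zigsiklleka.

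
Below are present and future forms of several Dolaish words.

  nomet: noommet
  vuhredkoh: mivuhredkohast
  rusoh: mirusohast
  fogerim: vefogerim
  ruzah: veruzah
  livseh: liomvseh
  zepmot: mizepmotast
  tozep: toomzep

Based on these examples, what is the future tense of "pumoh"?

mipumohast

"pumoh" has last vowel 'o'. The stems whose last vowel is 'o' (rusoh → mirusohast, zepmot → mizepmotast, vuhredkoh → mivuhredkohast) add mi- … -ast around the stem.
The other patterns: stems whose last vowel is 'e' insert -om- after the first vowel; stems whose last vowel is 'a' or 'i' add the prefix ve-.
So pumoh → mipumohast.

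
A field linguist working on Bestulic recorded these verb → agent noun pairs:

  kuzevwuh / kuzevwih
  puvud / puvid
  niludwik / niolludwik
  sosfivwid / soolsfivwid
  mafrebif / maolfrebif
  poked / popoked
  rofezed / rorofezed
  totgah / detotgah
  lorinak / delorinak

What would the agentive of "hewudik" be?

heolwudik

"hewudik" has last vowel 'i'. The stems whose last vowel is 'i' (niludwik → niolludwik, sosfivwid → soolsfivwid, mafrebif → maolfrebif) insert -ol- after the first vowel.
So hewudik → heolwudik.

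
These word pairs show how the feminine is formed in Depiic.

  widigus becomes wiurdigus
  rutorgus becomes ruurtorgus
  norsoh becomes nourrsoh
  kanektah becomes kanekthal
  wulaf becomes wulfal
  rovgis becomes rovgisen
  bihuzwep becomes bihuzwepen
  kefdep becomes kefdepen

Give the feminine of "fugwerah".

fugwerhal

norsoh and kanektah both end in -h yet inflect differently (nourrsoh, kanekthal), so the final letter is not what conditions the rule; the last vowel is.
"fugwerah" has last vowel 'a'. The stems whose last vowel is 'a' (kanektah → kanekthal, wulaf → wulfal) delete the last vowel and add -al.
The other patterns: stems whose last vowel is 'o' or 'u' insert -ur- after the first vowel; stems whose last vowel is 'e' or 'i' add -en.
So fugwerah → fugwerhal.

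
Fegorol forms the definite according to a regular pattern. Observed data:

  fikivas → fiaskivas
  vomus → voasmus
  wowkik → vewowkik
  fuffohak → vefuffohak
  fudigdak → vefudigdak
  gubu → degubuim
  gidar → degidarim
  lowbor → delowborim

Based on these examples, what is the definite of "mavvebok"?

vemavvebok

fikivas and fuffohak both have last vowel 'a' yet inflect differently (fiaskivas, vefuffohak), so the last vowel is not what conditions the rule; the final letter is.
"mavvebok" ends in -k. The stems ending in -k (wowkik → vewowkik, fuffohak → vefuffohak, fudigdak → vefudigdak) add the prefix ve-.
So mavvebok → vemavvebok.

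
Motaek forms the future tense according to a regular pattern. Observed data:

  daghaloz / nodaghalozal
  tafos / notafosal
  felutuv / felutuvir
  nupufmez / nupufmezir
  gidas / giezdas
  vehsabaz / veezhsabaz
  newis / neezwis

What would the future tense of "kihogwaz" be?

"kihogwaz" has last vowel 'a'. The stems whose last vowel is 'a' (gidas → giezdas, vehsabaz → veezhsabaz) insert -ez- after the first vowel.
The other patterns: stems whose last vowel is 'o' add no- … -al around the stem; stems whose last vowel is 'e' or 'u' add -ir.
So kihogwaz → kiezhogwaz.

kiezhogwaz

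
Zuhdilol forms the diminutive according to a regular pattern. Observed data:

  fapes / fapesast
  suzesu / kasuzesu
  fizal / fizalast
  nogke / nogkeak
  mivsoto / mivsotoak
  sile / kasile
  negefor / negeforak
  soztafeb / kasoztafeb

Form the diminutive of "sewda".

kasewda

sile and nogke both end in -e yet inflect differently (kasile, nogkeak), so the final letter is not what conditions the rule; the first letter is.
"sewda" begins with s-. The stems beginning with s- (suzesu → kasuzesu, soztafeb → kasoztafeb, sile → kasile) add the prefix ka-.
So sewda → kasewda.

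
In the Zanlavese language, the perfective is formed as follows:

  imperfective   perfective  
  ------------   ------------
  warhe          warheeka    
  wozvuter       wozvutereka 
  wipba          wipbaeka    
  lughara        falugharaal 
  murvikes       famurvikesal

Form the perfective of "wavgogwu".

wavgogwueka

wipba and lughara both end in -a yet inflect differently (wipbaeka, falugharaal), so the final letter is not what conditions the rule; the first letter is.
"wavgogwu" begins with w-. The stems beginning with w- (warhe → warheeka, wozvuter → wozvutereka, wipba → wipbaeka) add -eka.
The other pattern: stems beginning with l- or m- add fa- … -al around the stem.
So wavgogwu → wavgogwueka.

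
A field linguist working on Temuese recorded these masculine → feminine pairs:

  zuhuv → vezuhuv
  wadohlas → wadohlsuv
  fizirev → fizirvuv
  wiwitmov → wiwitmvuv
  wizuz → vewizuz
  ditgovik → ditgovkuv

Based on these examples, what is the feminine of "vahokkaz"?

wiwitmov and zuhuv both end in -v yet inflect differently (wiwitmvuv, vezuhuv), so the final letter is not what conditions the rule; the number of vowels is.
"vahokkaz" has 3 vowels. The stems with 3 vowels (wadohlas → wadohlsuv, ditgovik → ditgovkuv, wiwitmov → wiwitmvuv) delete the last vowel and add -uv.
The other pattern: stems with 2 vowels add the prefix ve-.
So vahokkaz → vahokkzuv.

vahokkzuv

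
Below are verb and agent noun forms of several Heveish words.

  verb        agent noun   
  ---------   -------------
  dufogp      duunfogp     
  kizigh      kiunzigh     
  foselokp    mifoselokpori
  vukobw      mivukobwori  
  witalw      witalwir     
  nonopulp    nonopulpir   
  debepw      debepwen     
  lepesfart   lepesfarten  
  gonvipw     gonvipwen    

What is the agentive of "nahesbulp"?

nahesbulpir

"nahesbulp" has second-to-last letter 'l'. The stems whose second-to-last letter is 'l' (witalw → witalwir, nonopulp → nonopulpir) add -ir.
So nahesbulp → nahesbulpir.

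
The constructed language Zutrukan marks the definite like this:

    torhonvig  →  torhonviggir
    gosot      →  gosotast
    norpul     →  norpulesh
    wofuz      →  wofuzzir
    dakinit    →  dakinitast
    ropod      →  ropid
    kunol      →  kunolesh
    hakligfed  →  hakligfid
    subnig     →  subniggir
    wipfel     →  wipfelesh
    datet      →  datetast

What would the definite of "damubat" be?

datet and wipfel both have last vowel 'e' yet inflect differently (datetast, wipfelesh), so the last vowel is not what conditions the rule; the final letter is.
"damubat" ends in -t. The stems ending in -t (datet → datetast, gosot → gosotast, dakinit → dakinitast) add -ast.
So damubat → damubatast.

damubatast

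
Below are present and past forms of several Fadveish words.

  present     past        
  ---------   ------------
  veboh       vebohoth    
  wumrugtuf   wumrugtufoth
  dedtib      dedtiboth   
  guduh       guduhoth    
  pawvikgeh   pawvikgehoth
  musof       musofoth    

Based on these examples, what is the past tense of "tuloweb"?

tuloweboth

Every pair shown (veboh → vebohoth, wumrugtuf → wumrugtufoth, dedtib → dedtiboth, …) follows the same rule: add -oth.
So tuloweb → tuloweboth.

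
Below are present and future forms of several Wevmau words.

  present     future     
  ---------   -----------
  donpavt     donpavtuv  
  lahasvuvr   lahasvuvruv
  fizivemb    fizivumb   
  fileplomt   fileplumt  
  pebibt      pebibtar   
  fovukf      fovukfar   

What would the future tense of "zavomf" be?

"zavomf" has second-to-last letter 'm'. The stems whose second-to-last letter is 'm' (fizivemb → fizivumb, fileplomt → fileplumt) change the last vowel to 'u'.
So zavomf → zavumf.

zavumf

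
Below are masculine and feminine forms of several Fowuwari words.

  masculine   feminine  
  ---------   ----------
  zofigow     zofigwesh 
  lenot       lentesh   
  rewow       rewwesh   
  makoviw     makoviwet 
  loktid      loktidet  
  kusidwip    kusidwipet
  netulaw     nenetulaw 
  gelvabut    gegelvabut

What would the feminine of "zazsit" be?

zofigow and makoviw both end in -w yet inflect differently (zofigwesh, makoviwet), so the final letter is not what conditions the rule; the last vowel is.
"zazsit" has last vowel 'i'. The stems whose last vowel is 'i' (makoviw → makoviwet, loktid → loktidet, kusidwip → kusidwipet) add -et.
The other patterns: stems whose last vowel is 'o' delete the last vowel and add -esh; stems whose last vowel is 'a' or 'u' repeat the first consonant+vowel as a prefix.
So zazsit → zazsitet.

zazsitet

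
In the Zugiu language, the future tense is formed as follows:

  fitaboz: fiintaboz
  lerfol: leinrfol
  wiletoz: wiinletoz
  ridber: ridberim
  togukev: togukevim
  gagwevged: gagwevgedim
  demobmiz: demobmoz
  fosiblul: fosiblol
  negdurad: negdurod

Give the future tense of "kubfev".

kubfevim

"kubfev" has last vowel 'e'. The stems whose last vowel is 'e' (ridber → ridberim, togukev → togukevim, gagwevged → gagwevgedim) add -im.
The other patterns: stems whose last vowel is 'o' insert -in- after the first vowel; stems whose last vowel is 'a', 'i' or 'u' change the last vowel to 'o'.
So kubfev → kubfevim.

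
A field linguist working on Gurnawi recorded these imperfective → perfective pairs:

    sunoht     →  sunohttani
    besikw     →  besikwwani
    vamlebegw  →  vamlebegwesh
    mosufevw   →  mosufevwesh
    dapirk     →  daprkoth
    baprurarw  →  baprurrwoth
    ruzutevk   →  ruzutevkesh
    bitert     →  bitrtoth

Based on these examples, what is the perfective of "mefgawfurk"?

"mefgawfurk" has second-to-last letter 'r'. The stems whose second-to-last letter is 'r' (dapirk → daprkoth, baprurarw → baprurrwoth, bitert → bitrtoth) delete the last vowel and add -oth.
The other patterns: stems whose second-to-last letter is 'h' or 'k' double the final consonant and add -ani; stems whose second-to-last letter is 'g' or 'v' add -esh.
So mefgawfurk → mefgawfrkoth.

mefgawfrkoth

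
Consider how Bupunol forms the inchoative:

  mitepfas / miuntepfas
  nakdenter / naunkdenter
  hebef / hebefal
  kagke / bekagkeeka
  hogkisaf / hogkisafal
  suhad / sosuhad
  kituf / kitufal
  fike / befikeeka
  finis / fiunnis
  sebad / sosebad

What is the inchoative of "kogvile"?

bekogvileeka

hebef and fike both have last vowel 'e' yet inflect differently (hebefal, befikeeka), so the last vowel is not what conditions the rule; the final letter is.
"kogvile" ends in -e. The stems ending in -e (fike → befikeeka, kagke → bekagkeeka) add be- … -eka around the stem.
The other patterns: stems ending in -f add -al; stems ending in -d add the prefix so-; stems ending in -r or -s insert -un- after the first vowel.
So kogvile → bekogvileeka.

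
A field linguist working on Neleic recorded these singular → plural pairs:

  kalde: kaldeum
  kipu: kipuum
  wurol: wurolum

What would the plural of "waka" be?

Every pair shown (kalde → kaldeum, kipu → kipuum, wurol → wurolum) follows the same rule: add -um.
So waka → wakaum.

wakaum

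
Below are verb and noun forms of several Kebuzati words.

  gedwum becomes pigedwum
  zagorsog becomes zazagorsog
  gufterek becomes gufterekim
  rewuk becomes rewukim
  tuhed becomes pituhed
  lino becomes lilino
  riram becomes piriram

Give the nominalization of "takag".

tatakag

"takag" ends in -g. The one such stem in the data (zagorsog → zazagorsog) repeats the first consonant+vowel as a prefix (as does lino), so the same rule applies.
The other patterns: stems ending in -k add -im; stems ending in -d or -m add the prefix pi-.
So takag → tatakag.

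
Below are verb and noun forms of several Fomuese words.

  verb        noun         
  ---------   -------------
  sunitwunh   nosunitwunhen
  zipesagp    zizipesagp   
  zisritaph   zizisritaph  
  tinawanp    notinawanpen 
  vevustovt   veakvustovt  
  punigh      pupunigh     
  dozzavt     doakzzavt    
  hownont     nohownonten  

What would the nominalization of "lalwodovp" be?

laaklwodovp

sunitwunh and zisritaph both end in -h yet inflect differently (nosunitwunhen, zizisritaph), so the final letter is not what conditions the rule; the second-to-last letter is.
"lalwodovp" has second-to-last letter 'v'. The stems whose second-to-last letter is 'v' (vevustovt → veakvustovt, dozzavt → doakzzavt) insert -ak- after the first vowel.
So lalwodovp → laaklwodovp.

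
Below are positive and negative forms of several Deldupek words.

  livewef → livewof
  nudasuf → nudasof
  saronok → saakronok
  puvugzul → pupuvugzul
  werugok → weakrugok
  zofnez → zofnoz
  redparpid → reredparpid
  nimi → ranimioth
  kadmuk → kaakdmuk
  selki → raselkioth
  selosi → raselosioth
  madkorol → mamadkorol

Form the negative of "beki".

"beki" ends in -i. The stems ending in -i (selki → raselkioth, selosi → raselosioth, nimi → ranimioth) add ra- … -oth around the stem.
The other patterns: stems ending in -k insert -ak- after the first vowel; stems ending in -d or -l repeat the first consonant+vowel as a prefix; stems ending in -f or -z change the last vowel to 'o'.
So beki → rabekioth.

rabekioth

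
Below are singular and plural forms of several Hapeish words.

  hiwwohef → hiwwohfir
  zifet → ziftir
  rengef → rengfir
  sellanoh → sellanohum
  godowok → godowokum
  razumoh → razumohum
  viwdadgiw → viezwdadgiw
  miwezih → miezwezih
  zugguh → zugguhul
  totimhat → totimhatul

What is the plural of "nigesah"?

sellanoh and miwezih both end in -h yet inflect differently (sellanohum, miezwezih), so the final letter is not what conditions the rule; the last vowel is.
"nigesah" has last vowel 'a'. The one such stem in the data (totimhat → totimhatul) adds -ul, so the same rule applies.
The other patterns: stems whose last vowel is 'e' delete the last vowel and add -ir; stems whose last vowel is 'o' add -um; stems whose last vowel is 'i' insert -ez- after the first vowel.
So nigesah → nigesahul.

nigesahul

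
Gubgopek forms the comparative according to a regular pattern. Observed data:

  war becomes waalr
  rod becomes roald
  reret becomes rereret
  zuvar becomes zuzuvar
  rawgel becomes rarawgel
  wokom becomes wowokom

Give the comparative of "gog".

goalg

war and zuvar both end in -r yet inflect differently (waalr, zuzuvar), so the final letter is not what conditions the rule; the number of vowels is.
"gog" has 1 vowel. The stems with 1 vowel (war → waalr, rod → roald) insert -al- after the first vowel.
The other pattern: stems with 2 vowels repeat the first consonant+vowel as a prefix.
So gog → goalg.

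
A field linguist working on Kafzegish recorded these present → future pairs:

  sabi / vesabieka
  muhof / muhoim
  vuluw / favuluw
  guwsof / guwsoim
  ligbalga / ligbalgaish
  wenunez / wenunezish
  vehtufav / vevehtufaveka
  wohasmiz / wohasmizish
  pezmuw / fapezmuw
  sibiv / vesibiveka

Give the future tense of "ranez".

ranezish

wohasmiz and sabi both have last vowel 'i' yet inflect differently (wohasmizish, vesabieka), so the last vowel is not what conditions the rule; the final letter is.
"ranez" ends in -z. The stems ending in -z (wenunez → wenunezish, wohasmiz → wohasmizish) add -ish.
So ranez → ranezish.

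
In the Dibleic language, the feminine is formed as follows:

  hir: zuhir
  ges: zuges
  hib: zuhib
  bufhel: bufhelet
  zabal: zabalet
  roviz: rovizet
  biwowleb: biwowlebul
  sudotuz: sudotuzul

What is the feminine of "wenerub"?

wenerubul

hib and biwowleb both end in -b yet inflect differently (zuhib, biwowlebul), so the final letter is not what conditions the rule; the number of vowels is.
"wenerub" has 3 vowels. The stems with 3 vowels (biwowleb → biwowlebul, sudotuz → sudotuzul) add -ul.
The other patterns: stems with 1 vowel add the prefix zu-; stems with 2 vowels add -et.
So wenerub → wenerubul.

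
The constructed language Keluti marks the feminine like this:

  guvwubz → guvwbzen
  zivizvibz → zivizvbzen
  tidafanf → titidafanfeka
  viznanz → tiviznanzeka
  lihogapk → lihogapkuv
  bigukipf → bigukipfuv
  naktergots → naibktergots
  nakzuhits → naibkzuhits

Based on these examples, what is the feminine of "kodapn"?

kodapnuv

guvwubz and viznanz both end in -z yet inflect differently (guvwbzen, tiviznanzeka), so the final letter is not what conditions the rule; the second-to-last letter is.
"kodapn" has second-to-last letter 'p'. The stems whose second-to-last letter is 'p' (lihogapk → lihogapkuv, bigukipf → bigukipfuv) add -uv.
So kodapn → kodapnuv.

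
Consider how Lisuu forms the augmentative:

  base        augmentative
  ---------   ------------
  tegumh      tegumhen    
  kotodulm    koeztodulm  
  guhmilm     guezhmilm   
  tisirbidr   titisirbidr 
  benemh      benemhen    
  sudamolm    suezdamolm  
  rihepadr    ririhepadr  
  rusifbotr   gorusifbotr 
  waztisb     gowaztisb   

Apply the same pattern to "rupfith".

gorupfith

"rupfith" has second-to-last letter 't'. The one such stem in the data (rusifbotr → gorusifbotr) adds the prefix go-, so the same rule applies.
The other patterns: stems whose second-to-last letter is 'l' insert -ez- after the first vowel; stems whose second-to-last letter is 'd' repeat the first consonant+vowel as a prefix; stems whose second-to-last letter is 'm' add -en.
So rupfith → gorupfith.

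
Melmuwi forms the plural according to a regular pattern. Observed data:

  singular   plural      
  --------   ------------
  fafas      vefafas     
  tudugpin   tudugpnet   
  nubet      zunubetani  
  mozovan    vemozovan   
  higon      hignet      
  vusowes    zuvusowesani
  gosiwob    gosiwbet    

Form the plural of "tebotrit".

tebotrtet

vusowes and fafas both end in -s yet inflect differently (zuvusowesani, vefafas), so the final letter is not what conditions the rule; the last vowel is.
"tebotrit" has last vowel 'i'. The one such stem in the data (tudugpin → tudugpnet) deletes the last vowel and adds -et (as do gosiwob, higon), so the same rule applies.
The other patterns: stems whose last vowel is 'e' add zu- … -ani around the stem; stems whose last vowel is 'a' add the prefix ve-.
So tebotrit → tebotrtet.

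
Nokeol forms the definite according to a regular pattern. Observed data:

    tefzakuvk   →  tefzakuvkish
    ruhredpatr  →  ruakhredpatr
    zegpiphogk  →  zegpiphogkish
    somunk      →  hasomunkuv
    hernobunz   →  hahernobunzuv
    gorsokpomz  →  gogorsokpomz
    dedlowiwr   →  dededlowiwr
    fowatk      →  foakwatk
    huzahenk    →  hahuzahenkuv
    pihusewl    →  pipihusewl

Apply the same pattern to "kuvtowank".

"kuvtowank" has second-to-last letter 'n'. The stems whose second-to-last letter is 'n' (huzahenk → hahuzahenkuv, hernobunz → hahernobunzuv, somunk → hasomunkuv) add ha- … -uv around the stem.
So kuvtowank → hakuvtowankuv.

hakuvtowankuv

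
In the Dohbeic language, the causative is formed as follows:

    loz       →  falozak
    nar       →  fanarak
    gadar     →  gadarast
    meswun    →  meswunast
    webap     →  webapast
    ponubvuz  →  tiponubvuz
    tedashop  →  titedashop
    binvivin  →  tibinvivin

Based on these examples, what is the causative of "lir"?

nar and gadar both end in -r yet inflect differently (fanarak, gadarast), so the final letter is not what conditions the rule; the number of vowels is.
"lir" has 1 vowel. The stems with 1 vowel (loz → falozak, nar → fanarak) add fa- … -ak around the stem.
So lir → falirak.

falirak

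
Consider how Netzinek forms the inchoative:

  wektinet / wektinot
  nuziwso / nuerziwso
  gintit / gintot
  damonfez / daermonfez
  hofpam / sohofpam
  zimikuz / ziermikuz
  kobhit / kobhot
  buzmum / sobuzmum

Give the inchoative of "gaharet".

gaharot

"gaharet" ends in -t. The stems ending in -t (kobhit → kobhot, wektinet → wektinot, gintit → gintot) change the last vowel to 'o'.
So gaharet → gaharot.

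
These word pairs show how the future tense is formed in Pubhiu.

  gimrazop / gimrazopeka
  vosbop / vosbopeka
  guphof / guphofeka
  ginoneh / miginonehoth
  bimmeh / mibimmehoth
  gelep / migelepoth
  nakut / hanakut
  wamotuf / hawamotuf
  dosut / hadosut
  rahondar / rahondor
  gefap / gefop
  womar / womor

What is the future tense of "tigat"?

tigot

gimrazop and gelep both end in -p yet inflect differently (gimrazopeka, migelepoth), so the final letter is not what conditions the rule; the last vowel is.
"tigat" has last vowel 'a'. The stems whose last vowel is 'a' (rahondar → rahondor, gefap → gefop, womar → womor) change the last vowel to 'o'.
So tigat → tigot.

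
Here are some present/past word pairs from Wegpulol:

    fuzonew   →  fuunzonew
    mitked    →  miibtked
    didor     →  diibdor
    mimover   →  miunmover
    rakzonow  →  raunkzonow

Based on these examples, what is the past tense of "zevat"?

mimover and didor both end in -r yet inflect differently (miunmover, diibdor), so the final letter is not what conditions the rule; the number of vowels is.
"zevat" has 2 vowels. The stems with 2 vowels (mitked → miibtked, didor → diibdor) insert -ib- after the first vowel.
So zevat → zeibvat.

zeibvat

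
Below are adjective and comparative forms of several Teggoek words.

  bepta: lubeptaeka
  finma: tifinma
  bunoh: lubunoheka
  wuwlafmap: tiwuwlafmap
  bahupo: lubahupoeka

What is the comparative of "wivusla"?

bepta and finma both end in -a yet inflect differently (lubeptaeka, tifinma), so the final letter is not what conditions the rule; the first letter is.
"wivusla" begins with w-. The one such stem in the data (wuwlafmap → tiwuwlafmap) adds the prefix ti-, so the same rule applies.
The other pattern: stems beginning with b- add lu- … -eka around the stem.
So wivusla → tiwivusla.

tiwivusla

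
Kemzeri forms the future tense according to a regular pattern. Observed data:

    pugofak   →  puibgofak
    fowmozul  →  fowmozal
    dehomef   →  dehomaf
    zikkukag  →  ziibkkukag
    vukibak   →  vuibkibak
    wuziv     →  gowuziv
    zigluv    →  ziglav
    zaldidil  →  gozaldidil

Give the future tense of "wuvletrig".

gowuvletrig

wuziv and zigluv both end in -v yet inflect differently (gowuziv, ziglav), so the final letter is not what conditions the rule; the last vowel is.
"wuvletrig" has last vowel 'i'. The stems whose last vowel is 'i' (wuziv → gowuziv, zaldidil → gozaldidil) add the prefix go-.
The other patterns: stems whose last vowel is 'a' insert -ib- after the first vowel; stems whose last vowel is 'e' or 'u' change the last vowel to 'a'.
So wuvletrig → gowuvletrig.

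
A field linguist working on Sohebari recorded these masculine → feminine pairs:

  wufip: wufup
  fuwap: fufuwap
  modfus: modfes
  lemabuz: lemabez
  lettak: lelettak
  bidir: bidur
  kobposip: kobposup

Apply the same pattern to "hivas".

"hivas" has last vowel 'a'. The stems whose last vowel is 'a' (lettak → lelettak, fuwap → fufuwap) repeat the first consonant+vowel as a prefix.
So hivas → hihivas.

hihivas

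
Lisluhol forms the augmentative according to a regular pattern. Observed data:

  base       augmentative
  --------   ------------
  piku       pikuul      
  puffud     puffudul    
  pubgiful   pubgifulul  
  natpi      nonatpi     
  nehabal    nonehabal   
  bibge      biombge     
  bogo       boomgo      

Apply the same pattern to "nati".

"nati" begins with n-. The stems beginning with n- (natpi → nonatpi, nehabal → nonehabal) add the prefix no-.
The other patterns: stems beginning with p- add -ul; stems beginning with b- insert -om- after the first vowel.
So nati → nonati.

nonati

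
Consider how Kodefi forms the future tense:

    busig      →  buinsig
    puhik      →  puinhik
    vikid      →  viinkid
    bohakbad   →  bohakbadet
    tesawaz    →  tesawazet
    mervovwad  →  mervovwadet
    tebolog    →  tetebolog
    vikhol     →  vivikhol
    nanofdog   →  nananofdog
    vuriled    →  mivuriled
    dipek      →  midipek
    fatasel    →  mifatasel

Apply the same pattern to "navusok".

"navusok" has last vowel 'o'. The stems whose last vowel is 'o' (tebolog → tetebolog, vikhol → vivikhol, nanofdog → nananofdog) repeat the first consonant+vowel as a prefix.
So navusok → nanavusok.

nanavusok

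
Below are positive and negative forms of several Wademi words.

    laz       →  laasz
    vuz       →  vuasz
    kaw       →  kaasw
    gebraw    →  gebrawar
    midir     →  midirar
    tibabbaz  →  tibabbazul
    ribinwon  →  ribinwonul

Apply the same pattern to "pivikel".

kaw and gebraw both end in -w yet inflect differently (kaasw, gebrawar), so the final letter is not what conditions the rule; the number of vowels is.
"pivikel" has 3 vowels. The stems with 3 vowels (tibabbaz → tibabbazul, ribinwon → ribinwonul) add -ul.
The other patterns: stems with 1 vowel insert -as- after the first vowel; stems with 2 vowels add -ar.
So pivikel → pivikelul.

pivikelul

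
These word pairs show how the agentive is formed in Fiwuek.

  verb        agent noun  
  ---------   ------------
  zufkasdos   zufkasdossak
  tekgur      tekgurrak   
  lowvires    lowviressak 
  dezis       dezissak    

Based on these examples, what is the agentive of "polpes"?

polpessak

Every pair shown (zufkasdos → zufkasdossak, tekgur → tekgurrak, lowvires → lowviressak, …) follows the same rule: double the final consonant and add -ak.
So polpes → polpessak.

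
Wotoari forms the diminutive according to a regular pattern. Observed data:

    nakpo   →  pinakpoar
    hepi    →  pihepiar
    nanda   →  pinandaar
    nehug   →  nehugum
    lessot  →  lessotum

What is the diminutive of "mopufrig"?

mopufrigum

"mopufrig" ends in a consonant. The stems ending in a consonant (nehug → nehugum, lessot → lessotum) add -um.
So mopufrig → mopufrigum.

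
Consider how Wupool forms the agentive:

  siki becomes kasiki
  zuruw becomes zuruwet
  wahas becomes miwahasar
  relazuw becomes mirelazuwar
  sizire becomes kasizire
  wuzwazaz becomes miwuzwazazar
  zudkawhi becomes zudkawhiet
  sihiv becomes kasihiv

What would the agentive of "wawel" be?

siki and zudkawhi both end in -i yet inflect differently (kasiki, zudkawhiet), so the final letter is not what conditions the rule; the first letter is.
"wawel" begins with w-. The stems beginning with w- (wahas → miwahasar, wuzwazaz → miwuzwazazar) add mi- … -ar around the stem.
So wawel → miwawelar.

miwawelar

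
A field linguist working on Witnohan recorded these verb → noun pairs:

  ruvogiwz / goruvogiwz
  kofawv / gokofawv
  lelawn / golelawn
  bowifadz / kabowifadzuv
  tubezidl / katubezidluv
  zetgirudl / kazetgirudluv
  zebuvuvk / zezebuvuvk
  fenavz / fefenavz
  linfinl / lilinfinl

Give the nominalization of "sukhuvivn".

ruvogiwz and bowifadz both end in -z yet inflect differently (goruvogiwz, kabowifadzuv), so the final letter is not what conditions the rule; the second-to-last letter is.
"sukhuvivn" has second-to-last letter 'v'. The stems whose second-to-last letter is 'v' (zebuvuvk → zezebuvuvk, fenavz → fefenavz) repeat the first consonant+vowel as a prefix.
The other patterns: stems whose second-to-last letter is 'w' add the prefix go-; stems whose second-to-last letter is 'd' add ka- … -uv around the stem.
So sukhuvivn → susukhuvivn.

susukhuvivn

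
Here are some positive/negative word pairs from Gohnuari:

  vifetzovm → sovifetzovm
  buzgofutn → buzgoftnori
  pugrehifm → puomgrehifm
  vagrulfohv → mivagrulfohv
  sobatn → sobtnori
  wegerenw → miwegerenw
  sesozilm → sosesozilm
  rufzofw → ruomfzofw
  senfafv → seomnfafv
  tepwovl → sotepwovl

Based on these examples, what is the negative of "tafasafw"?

vagrulfohv and senfafv both end in -v yet inflect differently (mivagrulfohv, seomnfafv), so the final letter is not what conditions the rule; the second-to-last letter is.
"tafasafw" has second-to-last letter 'f'. The stems whose second-to-last letter is 'f' (senfafv → seomnfafv, rufzofw → ruomfzofw, pugrehifm → puomgrehifm) insert -om- after the first vowel.
So tafasafw → taomfasafw.

taomfasafw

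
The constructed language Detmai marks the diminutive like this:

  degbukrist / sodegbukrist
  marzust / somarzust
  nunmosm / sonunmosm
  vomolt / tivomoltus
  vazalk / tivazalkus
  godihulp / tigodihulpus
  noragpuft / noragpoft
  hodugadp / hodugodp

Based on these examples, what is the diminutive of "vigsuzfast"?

sovigsuzfast

"vigsuzfast" has second-to-last letter 's'. The stems whose second-to-last letter is 's' (degbukrist → sodegbukrist, marzust → somarzust, nunmosm → sonunmosm) add the prefix so-.
The other patterns: stems whose second-to-last letter is 'l' add ti- … -us around the stem; stems whose second-to-last letter is 'd' or 'f' change the last vowel to 'o'.
So vigsuzfast → sovigsuzfast.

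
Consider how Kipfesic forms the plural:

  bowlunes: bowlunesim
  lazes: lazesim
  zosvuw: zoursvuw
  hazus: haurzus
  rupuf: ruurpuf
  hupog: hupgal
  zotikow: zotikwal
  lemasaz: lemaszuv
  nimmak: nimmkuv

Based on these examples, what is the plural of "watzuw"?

bowlunes and hazus both end in -s yet inflect differently (bowlunesim, haurzus), so the final letter is not what conditions the rule; the last vowel is.
"watzuw" has last vowel 'u'. The stems whose last vowel is 'u' (zosvuw → zoursvuw, hazus → haurzus, rupuf → ruurpuf) insert -ur- after the first vowel.
So watzuw → waurtzuw.

waurtzuw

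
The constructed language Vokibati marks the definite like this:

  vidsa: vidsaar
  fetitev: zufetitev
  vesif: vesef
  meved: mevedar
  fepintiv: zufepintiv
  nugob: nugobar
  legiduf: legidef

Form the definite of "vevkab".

vesif and fepintiv both have last vowel 'i' yet inflect differently (vesef, zufepintiv), so the last vowel is not what conditions the rule; the final letter is.
"vevkab" ends in -b. The one such stem in the data (nugob → nugobar) adds -ar, so the same rule applies.
So vevkab → vevkabar.

vevkabar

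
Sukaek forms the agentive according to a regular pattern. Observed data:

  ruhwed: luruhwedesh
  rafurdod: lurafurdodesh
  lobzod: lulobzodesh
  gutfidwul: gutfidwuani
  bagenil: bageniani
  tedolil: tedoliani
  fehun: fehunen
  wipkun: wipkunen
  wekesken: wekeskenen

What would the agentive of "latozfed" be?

lulatozfedesh

gutfidwul and fehun both have last vowel 'u' yet inflect differently (gutfidwuani, fehunen), so the last vowel is not what conditions the rule; the final letter is.
"latozfed" ends in -d. The stems ending in -d (ruhwed → luruhwedesh, rafurdod → lurafurdodesh, lobzod → lulobzodesh) add lu- … -esh around the stem.
The other patterns: stems ending in -l drop the final letter and add -ani; stems ending in -n add -en.
So latozfed → lulatozfedesh.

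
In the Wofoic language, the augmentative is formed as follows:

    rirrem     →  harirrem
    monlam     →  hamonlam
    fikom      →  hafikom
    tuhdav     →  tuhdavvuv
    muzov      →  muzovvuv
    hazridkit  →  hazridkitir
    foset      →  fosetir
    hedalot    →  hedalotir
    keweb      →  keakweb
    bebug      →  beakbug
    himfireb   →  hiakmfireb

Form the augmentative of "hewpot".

monlam and tuhdav both have last vowel 'a' yet inflect differently (hamonlam, tuhdavvuv), so the last vowel is not what conditions the rule; the final letter is.
"hewpot" ends in -t. The stems ending in -t (hazridkit → hazridkitir, foset → fosetir, hedalot → hedalotir) add -ir.
So hewpot → hewpotir.

hewpotir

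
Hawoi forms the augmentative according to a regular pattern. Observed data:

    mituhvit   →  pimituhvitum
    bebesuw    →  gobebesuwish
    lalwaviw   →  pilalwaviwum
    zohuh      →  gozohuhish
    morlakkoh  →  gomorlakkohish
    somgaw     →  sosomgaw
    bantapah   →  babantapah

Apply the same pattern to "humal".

huhumal

lalwaviw and somgaw both end in -w yet inflect differently (pilalwaviwum, sosomgaw), so the final letter is not what conditions the rule; the last vowel is.
"humal" has last vowel 'a'. The stems whose last vowel is 'a' (bantapah → babantapah, somgaw → sosomgaw) repeat the first consonant+vowel as a prefix.
So humal → huhumal.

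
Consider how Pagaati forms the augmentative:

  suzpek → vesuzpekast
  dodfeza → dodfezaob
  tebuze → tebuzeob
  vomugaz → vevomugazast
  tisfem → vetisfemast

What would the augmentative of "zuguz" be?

tebuze and suzpek both have last vowel 'e' yet inflect differently (tebuzeob, vesuzpekast), so the last vowel is not what conditions the rule; whether the stem ends in a vowel or a consonant is.
"zuguz" ends in a consonant. The stems ending in a consonant (suzpek → vesuzpekast, vomugaz → vevomugazast, tisfem → vetisfemast) add ve- … -ast around the stem.
The other pattern: stems ending in a vowel add -ob.
So zuguz → vezuguzast.

vezuguzast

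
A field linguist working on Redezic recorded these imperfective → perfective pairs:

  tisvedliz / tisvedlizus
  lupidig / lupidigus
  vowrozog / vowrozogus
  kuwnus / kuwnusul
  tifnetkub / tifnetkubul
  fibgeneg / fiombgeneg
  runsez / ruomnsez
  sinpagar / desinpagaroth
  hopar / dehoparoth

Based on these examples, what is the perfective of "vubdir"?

lupidig and fibgeneg both end in -g yet inflect differently (lupidigus, fiombgeneg), so the final letter is not what conditions the rule; the last vowel is.
"vubdir" has last vowel 'i'. The stems whose last vowel is 'i' (tisvedliz → tisvedlizus, lupidig → lupidigus) add -us.
The other patterns: stems whose last vowel is 'u' add -ul; stems whose last vowel is 'e' insert -om- after the first vowel; stems whose last vowel is 'a' add de- … -oth around the stem.
So vubdir → vubdirus.

vubdirus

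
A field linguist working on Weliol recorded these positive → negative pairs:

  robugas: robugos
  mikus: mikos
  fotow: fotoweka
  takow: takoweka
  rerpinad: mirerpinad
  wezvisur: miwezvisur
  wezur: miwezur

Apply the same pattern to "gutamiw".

gutamiweka

robugas and rerpinad both have last vowel 'a' yet inflect differently (robugos, mirerpinad), so the last vowel is not what conditions the rule; the final letter is.
"gutamiw" ends in -w. The stems ending in -w (fotow → fotoweka, takow → takoweka) add -eka.
The other patterns: stems ending in -s change the last vowel to 'o'; stems ending in -d or -r add the prefix mi-.
So gutamiw → gutamiweka.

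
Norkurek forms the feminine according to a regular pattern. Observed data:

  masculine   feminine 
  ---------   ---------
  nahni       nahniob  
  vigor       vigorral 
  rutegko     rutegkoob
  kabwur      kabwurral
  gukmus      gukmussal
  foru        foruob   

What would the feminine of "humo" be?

humoob

"humo" ends in a vowel. The stems ending in a vowel (foru → foruob, nahni → nahniob, rutegko → rutegkoob) add -ob.
The other pattern: stems ending in a consonant double the final consonant and add -al.
So humo → humoob.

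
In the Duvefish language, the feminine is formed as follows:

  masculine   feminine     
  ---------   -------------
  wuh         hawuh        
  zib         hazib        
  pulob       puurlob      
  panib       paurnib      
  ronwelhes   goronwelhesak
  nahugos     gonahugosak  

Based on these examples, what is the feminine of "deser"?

deurser

zib and pulob both end in -b yet inflect differently (hazib, puurlob), so the final letter is not what conditions the rule; the number of vowels is.
"deser" has 2 vowels. The stems with 2 vowels (pulob → puurlob, panib → paurnib) insert -ur- after the first vowel.
The other patterns: stems with 1 vowel add the prefix ha-; stems with 3 vowels add go- … -ak around the stem.
So deser → deurser.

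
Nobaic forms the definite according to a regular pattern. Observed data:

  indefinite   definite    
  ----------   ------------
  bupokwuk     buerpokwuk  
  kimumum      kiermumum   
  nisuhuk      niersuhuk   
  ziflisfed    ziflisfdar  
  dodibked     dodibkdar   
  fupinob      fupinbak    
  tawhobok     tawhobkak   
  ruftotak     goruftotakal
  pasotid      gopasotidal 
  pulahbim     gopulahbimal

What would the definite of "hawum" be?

haerwum

bupokwuk and tawhobok both end in -k yet inflect differently (buerpokwuk, tawhobkak), so the final letter is not what conditions the rule; the last vowel is.
"hawum" has last vowel 'u'. The stems whose last vowel is 'u' (bupokwuk → buerpokwuk, kimumum → kiermumum, nisuhuk → niersuhuk) insert -er- after the first vowel.
The other patterns: stems whose last vowel is 'e' delete the last vowel and add -ar; stems whose last vowel is 'o' delete the last vowel and add -ak; stems whose last vowel is 'a' or 'i' add go- … -al around the stem.
So hawum → haerwum.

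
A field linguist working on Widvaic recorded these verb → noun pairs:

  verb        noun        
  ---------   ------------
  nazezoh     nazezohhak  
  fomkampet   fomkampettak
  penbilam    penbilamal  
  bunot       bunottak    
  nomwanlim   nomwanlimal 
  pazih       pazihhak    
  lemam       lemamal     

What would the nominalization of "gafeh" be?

"gafeh" ends in -h. The stems ending in -h (pazih → pazihhak, nazezoh → nazezohhak) double the final consonant and add -ak.
So gafeh → gafehhak.

gafehhak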